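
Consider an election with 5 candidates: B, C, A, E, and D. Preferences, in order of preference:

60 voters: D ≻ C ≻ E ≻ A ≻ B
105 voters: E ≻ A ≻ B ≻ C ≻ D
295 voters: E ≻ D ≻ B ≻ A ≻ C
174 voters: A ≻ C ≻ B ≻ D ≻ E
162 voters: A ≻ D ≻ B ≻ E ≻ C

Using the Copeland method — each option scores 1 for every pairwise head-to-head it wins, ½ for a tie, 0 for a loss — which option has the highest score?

B: beats C; loses to A, E, and D → score 1.
C: loses to B, A, E, and D → score 0.
A: beats B, C, and D; loses to E → score 3.
E: beats B, C, A, and D → score 4.
D: beats B and C; loses to A and E → score 2.
E has the best pairwise record.

E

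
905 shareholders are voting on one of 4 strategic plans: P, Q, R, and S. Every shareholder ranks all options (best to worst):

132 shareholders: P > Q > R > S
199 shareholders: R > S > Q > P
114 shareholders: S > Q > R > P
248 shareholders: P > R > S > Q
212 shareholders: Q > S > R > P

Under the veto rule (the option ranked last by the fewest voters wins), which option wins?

R

Last-place votes: P 525, Q 248, R 0, S 132.
R is ranked last by the fewest voters, so R wins.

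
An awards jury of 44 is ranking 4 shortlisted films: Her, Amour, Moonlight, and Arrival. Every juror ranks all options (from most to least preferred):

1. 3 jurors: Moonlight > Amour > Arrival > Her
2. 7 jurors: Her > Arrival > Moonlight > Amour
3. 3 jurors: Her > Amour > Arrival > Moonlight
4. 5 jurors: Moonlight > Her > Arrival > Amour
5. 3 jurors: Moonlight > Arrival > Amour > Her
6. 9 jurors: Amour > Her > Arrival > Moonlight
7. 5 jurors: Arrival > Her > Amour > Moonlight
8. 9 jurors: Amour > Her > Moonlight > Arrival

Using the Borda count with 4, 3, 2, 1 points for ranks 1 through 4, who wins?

Her: 3·1 + 7·4 + 3·4 + 5·3 + 3·1 + 9·3 + 5·3 + 9·3 = 130
Amour: 3·3 + 7·1 + 3·3 + 5·1 + 3·2 + 9·4 + 5·2 + 9·4 = 118
Moonlight: 3·4 + 7·2 + 3·1 + 5·4 + 3·4 + 9·1 + 5·1 + 9·2 = 93
Arrival: 3·2 + 7·3 + 3·2 + 5·2 + 3·3 + 9·2 + 5·4 + 9·1 = 99
Her has the highest Borda score (130).

Her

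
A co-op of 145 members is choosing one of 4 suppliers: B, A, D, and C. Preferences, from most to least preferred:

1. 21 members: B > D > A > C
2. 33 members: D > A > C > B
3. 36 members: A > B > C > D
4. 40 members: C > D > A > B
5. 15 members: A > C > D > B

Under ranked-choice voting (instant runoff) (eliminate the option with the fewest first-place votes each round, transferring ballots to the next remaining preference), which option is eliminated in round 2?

C

Round 1: B 21, A 51, D 33, C 40. Eliminate B.
Round 2: A 51, D 54, C 40. Eliminate C.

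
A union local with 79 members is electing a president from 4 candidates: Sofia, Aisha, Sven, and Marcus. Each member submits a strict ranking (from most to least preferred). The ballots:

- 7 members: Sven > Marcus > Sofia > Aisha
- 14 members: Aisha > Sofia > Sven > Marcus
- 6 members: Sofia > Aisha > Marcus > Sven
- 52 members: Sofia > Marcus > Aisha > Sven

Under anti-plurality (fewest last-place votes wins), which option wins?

Sofia

Last-place votes: Sofia 0, Aisha 7, Sven 58, Marcus 14.
Sofia is ranked last by the fewest voters, so Sofia wins.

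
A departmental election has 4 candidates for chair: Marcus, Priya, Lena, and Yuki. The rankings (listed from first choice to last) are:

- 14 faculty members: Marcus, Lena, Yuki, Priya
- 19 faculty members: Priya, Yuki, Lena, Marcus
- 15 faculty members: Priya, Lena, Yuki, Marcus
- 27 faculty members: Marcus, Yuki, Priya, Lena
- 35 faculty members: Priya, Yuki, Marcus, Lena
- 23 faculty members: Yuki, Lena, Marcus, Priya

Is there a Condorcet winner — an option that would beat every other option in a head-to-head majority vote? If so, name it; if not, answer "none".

Priya

Priya vs Marcus: 69–64 for Priya.
Priya vs Lena: 96–37 for Priya.
Priya vs Yuki: 69–64 for Priya.
Priya beats every other option head-to-head.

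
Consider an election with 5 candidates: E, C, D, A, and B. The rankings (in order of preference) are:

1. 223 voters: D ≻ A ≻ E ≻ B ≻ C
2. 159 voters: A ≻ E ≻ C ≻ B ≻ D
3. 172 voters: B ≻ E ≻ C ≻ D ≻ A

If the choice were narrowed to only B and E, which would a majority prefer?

E

Voters preferring B to E: 172; preferring E to B: 382.
E wins the head-to-head.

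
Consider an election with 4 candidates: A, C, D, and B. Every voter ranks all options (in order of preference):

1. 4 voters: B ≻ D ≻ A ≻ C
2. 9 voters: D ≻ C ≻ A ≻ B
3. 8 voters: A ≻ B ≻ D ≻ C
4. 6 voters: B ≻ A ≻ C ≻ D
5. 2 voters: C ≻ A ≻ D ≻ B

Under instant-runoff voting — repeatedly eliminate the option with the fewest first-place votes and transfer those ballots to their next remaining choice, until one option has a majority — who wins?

Round 1: A 8, C 2, D 9, B 10. Eliminate C.
Round 2: A 10, D 9, B 10. Eliminate D.
Round 3: A 19, B 10. A has a majority.

A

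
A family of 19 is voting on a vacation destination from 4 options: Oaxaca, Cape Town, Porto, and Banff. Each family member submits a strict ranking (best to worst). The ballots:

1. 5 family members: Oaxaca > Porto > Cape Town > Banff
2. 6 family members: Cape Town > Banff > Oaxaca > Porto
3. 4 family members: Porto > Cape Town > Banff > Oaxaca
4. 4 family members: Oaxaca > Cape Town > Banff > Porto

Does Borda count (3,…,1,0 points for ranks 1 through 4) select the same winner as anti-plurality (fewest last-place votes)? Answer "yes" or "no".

yes

Borda — scores: Oaxaca 33, Cape Town 39, Porto 22, Banff 20. Winner: Cape Town.
Anti-plurality — last-place votes: Oaxaca 4, Cape Town 0, Porto 10, Banff 5. Winner: Cape Town.
The two methods agree.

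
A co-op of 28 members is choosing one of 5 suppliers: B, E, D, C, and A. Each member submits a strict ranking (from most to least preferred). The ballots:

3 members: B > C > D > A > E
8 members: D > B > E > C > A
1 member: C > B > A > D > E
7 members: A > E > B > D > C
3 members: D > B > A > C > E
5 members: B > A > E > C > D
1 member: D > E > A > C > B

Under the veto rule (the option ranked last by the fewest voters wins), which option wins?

Last-place votes: B 1, E 7, D 5, C 7, A 8.
B is ranked last by the fewest voters, so B wins.

B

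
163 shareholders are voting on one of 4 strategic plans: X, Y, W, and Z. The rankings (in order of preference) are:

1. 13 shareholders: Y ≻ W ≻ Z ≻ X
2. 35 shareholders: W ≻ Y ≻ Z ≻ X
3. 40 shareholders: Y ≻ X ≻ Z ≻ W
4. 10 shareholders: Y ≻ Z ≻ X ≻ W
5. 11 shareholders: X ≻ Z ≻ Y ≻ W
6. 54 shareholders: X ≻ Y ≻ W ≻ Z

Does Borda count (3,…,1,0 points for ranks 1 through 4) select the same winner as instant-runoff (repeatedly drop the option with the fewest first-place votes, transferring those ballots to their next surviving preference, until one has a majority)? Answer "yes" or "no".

yes

Borda — scores: X 285, Y 378, W 185, Z 130. Winner: Y.
Instant-runoff — R1 X 65, Y 63, W 35, Z 0 (Z out); R2 X 65, Y 63, W 35 (W out); R3 X 65, Y 98 (Y winner). Winner: Y.
The two methods agree.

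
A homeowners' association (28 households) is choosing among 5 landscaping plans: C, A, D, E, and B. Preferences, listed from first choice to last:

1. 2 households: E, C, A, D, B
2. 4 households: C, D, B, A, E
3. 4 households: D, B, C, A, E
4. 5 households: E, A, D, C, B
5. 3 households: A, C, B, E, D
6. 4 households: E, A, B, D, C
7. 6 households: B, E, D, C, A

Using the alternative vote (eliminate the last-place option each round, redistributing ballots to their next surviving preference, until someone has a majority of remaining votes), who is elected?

B

Round 1: C 4, A 3, D 4, E 11, B 6. Eliminate A.
Round 2: C 7, D 4, E 11, B 6. Eliminate D.
Round 3: C 7, E 11, B 10. Eliminate C.
Round 4: E 11, B 17. B has a majority.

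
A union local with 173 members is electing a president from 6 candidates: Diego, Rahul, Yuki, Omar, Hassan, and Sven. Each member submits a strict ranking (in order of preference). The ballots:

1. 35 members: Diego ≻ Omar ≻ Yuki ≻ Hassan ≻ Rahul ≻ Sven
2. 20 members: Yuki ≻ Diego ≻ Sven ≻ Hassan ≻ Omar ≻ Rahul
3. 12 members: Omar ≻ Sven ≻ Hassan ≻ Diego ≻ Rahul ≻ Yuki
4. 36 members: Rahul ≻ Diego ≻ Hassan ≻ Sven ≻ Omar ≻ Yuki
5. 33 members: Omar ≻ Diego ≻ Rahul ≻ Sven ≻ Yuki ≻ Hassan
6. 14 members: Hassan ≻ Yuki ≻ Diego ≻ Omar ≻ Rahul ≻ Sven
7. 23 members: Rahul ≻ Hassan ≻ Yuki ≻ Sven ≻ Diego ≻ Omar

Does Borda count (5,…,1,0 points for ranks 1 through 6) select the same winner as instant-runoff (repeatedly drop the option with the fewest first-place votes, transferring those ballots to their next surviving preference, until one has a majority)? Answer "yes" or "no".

Borda — scores: Diego 620, Rahul 455, Yuki 363, Omar 449, Hassan 416, Sven 292. Winner: Diego.
Instant-runoff — R1 Diego 35, Rahul 59, Yuki 20, Omar 45, Hassan 14, Sven 0 (Sven out); R2 Diego 35, Rahul 59, Yuki 20, Omar 45, Hassan 14 (Hassan out); R3 Diego 35, Rahul 59, Yuki 34, Omar 45 (Yuki out); R4 Diego 69, Rahul 59, Omar 45 (Omar out); R5 Diego 114, Rahul 59 (Diego winner). Winner: Diego.
The two methods agree.

yes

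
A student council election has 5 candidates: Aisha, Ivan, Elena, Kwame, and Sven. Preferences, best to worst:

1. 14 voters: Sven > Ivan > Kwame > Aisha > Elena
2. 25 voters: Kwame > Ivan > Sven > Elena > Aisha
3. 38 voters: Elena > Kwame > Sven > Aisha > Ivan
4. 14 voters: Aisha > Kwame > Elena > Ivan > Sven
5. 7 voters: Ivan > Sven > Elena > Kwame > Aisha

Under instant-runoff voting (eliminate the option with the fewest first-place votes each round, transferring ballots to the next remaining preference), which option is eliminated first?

Ivan

Round 1: Aisha 14, Ivan 7, Elena 38, Kwame 25, Sven 14. Eliminate Ivan.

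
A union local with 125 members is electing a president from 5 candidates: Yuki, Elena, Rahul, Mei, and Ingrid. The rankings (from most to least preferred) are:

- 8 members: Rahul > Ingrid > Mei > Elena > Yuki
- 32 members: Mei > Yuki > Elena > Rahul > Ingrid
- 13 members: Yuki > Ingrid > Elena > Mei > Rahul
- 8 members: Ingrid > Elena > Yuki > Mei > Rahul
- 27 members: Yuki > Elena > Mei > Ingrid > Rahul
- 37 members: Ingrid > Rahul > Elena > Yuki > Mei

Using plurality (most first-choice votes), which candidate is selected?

First-place votes: Yuki 40, Elena 0, Rahul 8, Mei 32, Ingrid 45.
Ingrid has the most first-place votes.

Ingrid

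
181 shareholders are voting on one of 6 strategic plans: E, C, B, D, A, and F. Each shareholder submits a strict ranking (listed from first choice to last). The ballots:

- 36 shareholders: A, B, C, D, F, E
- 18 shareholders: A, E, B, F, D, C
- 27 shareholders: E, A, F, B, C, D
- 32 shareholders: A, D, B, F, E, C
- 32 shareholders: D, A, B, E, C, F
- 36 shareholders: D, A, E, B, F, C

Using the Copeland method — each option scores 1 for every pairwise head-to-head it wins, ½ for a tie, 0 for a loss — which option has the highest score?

E: beats C and F; loses to B, D, and A → score 2.
C: loses to E, B, D, A, and F → score 0.
B: beats E, C, and F; loses to D and A → score 3.
D: beats E, C, B, and F; loses to A → score 4.
A: beats E, C, B, D, and F → score 5.
F: beats C; loses to E, B, D, and A → score 1.
A has the best pairwise record.

A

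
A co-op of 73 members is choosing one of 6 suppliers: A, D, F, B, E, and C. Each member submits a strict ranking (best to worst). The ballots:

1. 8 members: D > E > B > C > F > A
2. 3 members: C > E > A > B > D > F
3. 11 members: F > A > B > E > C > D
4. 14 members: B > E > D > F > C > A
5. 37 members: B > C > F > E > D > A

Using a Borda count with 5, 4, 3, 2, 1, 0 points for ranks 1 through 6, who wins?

A: 8·0 + 3·3 + 11·4 + 14·0 + 37·0 = 53
D: 8·5 + 3·1 + 11·0 + 14·3 + 37·1 = 122
F: 8·1 + 3·0 + 11·5 + 14·2 + 37·3 = 202
B: 8·3 + 3·2 + 11·3 + 14·5 + 37·5 = 318
E: 8·4 + 3·4 + 11·2 + 14·4 + 37·2 = 196
C: 8·2 + 3·5 + 11·1 + 14·1 + 37·4 = 204
B has the highest Borda score (318).

B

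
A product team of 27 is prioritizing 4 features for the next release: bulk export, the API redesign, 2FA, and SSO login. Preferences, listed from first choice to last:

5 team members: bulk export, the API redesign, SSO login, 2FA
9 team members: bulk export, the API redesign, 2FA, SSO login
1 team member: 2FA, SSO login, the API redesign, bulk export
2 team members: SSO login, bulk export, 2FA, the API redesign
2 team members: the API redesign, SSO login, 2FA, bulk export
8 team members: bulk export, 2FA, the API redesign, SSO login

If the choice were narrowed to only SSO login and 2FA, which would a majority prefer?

Voters preferring SSO login to 2FA: 9; preferring 2FA to SSO login: 18.
2FA wins the head-to-head.

2FA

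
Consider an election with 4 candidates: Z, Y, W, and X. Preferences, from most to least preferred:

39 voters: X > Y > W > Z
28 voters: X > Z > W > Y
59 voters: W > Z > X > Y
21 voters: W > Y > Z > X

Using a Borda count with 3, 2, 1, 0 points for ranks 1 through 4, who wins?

W

Z: 39·0 + 28·2 + 59·2 + 21·1 = 195
Y: 39·2 + 28·0 + 59·0 + 21·2 = 120
W: 39·1 + 28·1 + 59·3 + 21·3 = 307
X: 39·3 + 28·3 + 59·1 + 21·0 = 260
W has the highest Borda score (307).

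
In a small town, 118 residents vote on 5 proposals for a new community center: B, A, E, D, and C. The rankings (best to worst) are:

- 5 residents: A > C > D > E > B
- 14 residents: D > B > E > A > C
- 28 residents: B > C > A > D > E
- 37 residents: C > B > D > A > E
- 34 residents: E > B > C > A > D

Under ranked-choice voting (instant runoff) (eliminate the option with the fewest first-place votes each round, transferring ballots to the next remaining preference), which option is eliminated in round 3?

E

Round 1: B 28, A 5, E 34, D 14, C 37. Eliminate A.
Round 2: B 28, E 34, D 14, C 42. Eliminate D.
Round 3: B 42, E 34, C 42. Eliminate E.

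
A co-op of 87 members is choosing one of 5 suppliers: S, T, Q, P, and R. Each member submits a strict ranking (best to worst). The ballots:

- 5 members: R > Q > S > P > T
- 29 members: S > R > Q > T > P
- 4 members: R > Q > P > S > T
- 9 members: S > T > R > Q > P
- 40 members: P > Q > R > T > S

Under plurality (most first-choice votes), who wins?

P

First-place votes: S 38, T 0, Q 0, P 40, R 9.
P has the most first-place votes.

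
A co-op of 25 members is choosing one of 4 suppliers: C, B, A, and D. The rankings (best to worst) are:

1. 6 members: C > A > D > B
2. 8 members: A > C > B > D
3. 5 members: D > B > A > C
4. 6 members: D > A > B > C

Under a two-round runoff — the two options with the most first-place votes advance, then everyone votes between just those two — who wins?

Round 1 first-place votes: C 6, B 0, A 8, D 11.
D and A advance.
Runoff: D is preferred to A by 11 voters; A by 14.
A wins the runoff.

A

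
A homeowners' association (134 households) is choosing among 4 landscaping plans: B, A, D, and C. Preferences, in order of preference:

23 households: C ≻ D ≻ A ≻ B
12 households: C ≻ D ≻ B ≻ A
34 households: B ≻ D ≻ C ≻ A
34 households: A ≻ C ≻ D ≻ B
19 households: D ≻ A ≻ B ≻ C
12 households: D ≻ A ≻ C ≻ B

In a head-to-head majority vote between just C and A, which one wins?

Voters preferring C to A: 69; preferring A to C: 65.
C wins the head-to-head.

C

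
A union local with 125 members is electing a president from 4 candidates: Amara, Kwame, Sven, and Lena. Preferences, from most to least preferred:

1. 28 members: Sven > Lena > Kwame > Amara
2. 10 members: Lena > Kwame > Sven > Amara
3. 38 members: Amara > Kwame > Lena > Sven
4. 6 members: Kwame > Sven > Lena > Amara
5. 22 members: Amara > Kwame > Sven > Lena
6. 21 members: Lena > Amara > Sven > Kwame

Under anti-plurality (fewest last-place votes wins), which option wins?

Last-place votes: Amara 44, Kwame 21, Sven 38, Lena 22.
Kwame is ranked last by the fewest voters, so Kwame wins.

Kwame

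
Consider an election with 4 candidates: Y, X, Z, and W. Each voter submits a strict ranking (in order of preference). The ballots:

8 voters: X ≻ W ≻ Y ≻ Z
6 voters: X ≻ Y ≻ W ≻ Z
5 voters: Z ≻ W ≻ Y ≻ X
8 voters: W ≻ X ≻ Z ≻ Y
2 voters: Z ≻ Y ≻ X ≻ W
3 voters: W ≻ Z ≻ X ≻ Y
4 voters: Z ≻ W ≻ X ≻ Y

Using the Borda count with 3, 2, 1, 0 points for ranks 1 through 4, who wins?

Y: 8·1 + 6·2 + 5·1 + 8·0 + 2·2 + 3·0 + 4·0 = 29
X: 8·3 + 6·3 + 5·0 + 8·2 + 2·1 + 3·1 + 4·1 = 67
Z: 8·0 + 6·0 + 5·3 + 8·1 + 2·3 + 3·2 + 4·3 = 47
W: 8·2 + 6·1 + 5·2 + 8·3 + 2·0 + 3·3 + 4·2 = 73
W has the highest Borda score (73).

W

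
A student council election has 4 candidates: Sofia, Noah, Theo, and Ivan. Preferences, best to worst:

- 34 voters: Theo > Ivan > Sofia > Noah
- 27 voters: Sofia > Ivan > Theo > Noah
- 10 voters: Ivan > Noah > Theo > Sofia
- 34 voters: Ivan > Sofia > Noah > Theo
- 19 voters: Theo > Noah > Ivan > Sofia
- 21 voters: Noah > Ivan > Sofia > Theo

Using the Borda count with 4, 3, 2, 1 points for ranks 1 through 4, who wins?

Ivan

Sofia: 34·2 + 27·4 + 10·1 + 34·3 + 19·1 + 21·2 = 349
Noah: 34·1 + 27·1 + 10·3 + 34·2 + 19·3 + 21·4 = 300
Theo: 34·4 + 27·2 + 10·2 + 34·1 + 19·4 + 21·1 = 341
Ivan: 34·3 + 27·3 + 10·4 + 34·4 + 19·2 + 21·3 = 460
Ivan has the highest Borda score (460).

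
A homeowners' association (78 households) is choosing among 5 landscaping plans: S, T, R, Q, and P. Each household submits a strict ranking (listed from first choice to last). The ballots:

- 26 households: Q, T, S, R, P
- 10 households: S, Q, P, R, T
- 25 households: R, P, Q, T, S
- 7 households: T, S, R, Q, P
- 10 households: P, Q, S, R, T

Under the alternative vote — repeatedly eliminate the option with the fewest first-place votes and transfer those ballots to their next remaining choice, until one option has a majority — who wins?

Q

Round 1: S 10, T 7, R 25, Q 26, P 10. Eliminate T.
Round 2: S 17, R 25, Q 26, P 10. Eliminate P.
Round 3: S 17, R 25, Q 36. Eliminate S.
Round 4: R 32, Q 46. Q has a majority.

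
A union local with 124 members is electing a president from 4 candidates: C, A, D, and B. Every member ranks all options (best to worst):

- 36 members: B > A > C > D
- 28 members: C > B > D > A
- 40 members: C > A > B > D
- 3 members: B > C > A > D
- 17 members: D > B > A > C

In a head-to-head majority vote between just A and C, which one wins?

C

Voters preferring A to C: 53; preferring C to A: 71.
C wins the head-to-head.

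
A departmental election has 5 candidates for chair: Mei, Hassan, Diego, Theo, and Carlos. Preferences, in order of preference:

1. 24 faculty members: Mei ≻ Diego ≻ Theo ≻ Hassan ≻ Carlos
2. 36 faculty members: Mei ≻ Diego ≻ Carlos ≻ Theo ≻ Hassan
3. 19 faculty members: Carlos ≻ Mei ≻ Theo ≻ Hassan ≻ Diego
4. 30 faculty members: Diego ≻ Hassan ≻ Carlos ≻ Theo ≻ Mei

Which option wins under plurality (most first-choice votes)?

Mei

First-place votes: Mei 60, Hassan 0, Diego 30, Theo 0, Carlos 19.
Mei has the most first-place votes.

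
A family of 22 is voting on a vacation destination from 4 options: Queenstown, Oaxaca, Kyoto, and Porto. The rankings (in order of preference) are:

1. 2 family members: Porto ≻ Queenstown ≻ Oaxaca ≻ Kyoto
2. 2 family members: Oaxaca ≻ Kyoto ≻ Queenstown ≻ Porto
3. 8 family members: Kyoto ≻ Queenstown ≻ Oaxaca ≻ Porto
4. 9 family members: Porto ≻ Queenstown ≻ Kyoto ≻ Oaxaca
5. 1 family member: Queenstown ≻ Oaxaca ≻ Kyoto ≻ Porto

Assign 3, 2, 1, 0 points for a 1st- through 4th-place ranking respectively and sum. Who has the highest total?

Queenstown: 2·2 + 2·1 + 8·2 + 9·2 + 1·3 = 43
Oaxaca: 2·1 + 2·3 + 8·1 + 9·0 + 1·2 = 18
Kyoto: 2·0 + 2·2 + 8·3 + 9·1 + 1·1 = 38
Porto: 2·3 + 2·0 + 8·0 + 9·3 + 1·0 = 33
Queenstown has the highest Borda score (43).

Queenstown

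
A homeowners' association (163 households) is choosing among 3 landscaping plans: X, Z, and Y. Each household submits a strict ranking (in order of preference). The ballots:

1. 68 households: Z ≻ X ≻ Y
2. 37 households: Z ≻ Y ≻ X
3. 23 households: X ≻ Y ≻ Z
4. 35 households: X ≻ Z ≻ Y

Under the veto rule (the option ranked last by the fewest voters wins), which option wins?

Last-place votes: X 37, Z 23, Y 103.
Z is ranked last by the fewest voters, so Z wins.

Z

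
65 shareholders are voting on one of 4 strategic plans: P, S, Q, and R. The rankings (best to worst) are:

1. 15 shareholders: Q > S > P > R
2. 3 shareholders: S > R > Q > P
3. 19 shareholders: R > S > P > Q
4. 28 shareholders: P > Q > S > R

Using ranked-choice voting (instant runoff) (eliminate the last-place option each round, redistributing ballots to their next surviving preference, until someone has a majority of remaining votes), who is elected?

P

Round 1: P 28, S 3, Q 15, R 19. Eliminate S.
Round 2: P 28, Q 15, R 22. Eliminate Q.
Round 3: P 43, R 22. P has a majority.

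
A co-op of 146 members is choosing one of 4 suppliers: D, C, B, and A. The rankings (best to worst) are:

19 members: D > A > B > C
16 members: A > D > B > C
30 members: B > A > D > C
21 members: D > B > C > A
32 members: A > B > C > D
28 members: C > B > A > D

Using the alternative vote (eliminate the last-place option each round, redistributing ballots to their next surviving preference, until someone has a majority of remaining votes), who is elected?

Round 1: D 40, C 28, B 30, A 48. Eliminate C.
Round 2: D 40, B 58, A 48. Eliminate D.
Round 3: B 79, A 67. B has a majority.

B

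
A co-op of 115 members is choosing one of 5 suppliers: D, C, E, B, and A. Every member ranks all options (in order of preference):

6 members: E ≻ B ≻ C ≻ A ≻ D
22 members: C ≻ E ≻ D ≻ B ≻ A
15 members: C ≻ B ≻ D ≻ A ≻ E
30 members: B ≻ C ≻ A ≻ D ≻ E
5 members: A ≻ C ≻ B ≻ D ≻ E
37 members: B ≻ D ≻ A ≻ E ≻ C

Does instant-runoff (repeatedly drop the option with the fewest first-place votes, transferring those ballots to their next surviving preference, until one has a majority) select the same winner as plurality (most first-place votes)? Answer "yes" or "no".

Instant-runoff — R1 D 0, C 37, E 6, B 67, A 5 (B winner). Winner: B.
Plurality — first-place votes: D 0, C 37, E 6, B 67, A 5. Winner: B.
The two methods agree.

yes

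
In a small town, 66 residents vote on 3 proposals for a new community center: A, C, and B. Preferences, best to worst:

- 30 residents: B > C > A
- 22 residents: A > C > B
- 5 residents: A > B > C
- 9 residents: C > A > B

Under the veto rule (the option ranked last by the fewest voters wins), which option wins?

Last-place votes: A 30, C 5, B 31.
C is ranked last by the fewest voters, so C wins.

C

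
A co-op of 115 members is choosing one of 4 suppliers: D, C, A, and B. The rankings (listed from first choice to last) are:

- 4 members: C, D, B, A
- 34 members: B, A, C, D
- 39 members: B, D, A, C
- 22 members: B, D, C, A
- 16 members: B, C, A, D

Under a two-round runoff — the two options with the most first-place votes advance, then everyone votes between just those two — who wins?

Round 1 first-place votes: D 0, C 4, A 0, B 111.
B and C advance.
Runoff: B is preferred to C by 111 voters; C by 4.
B wins the runoff.

B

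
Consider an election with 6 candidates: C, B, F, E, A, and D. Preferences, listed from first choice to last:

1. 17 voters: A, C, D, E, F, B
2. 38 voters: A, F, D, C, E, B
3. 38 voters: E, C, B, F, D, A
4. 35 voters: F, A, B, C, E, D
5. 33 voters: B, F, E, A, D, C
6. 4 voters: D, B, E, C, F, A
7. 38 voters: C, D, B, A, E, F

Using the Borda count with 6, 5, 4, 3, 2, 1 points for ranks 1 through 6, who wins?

C

C: 17·5 + 38·3 + 38·5 + 35·3 + 33·1 + 4·3 + 38·6 = 767
B: 17·1 + 38·1 + 38·4 + 35·4 + 33·6 + 4·5 + 38·4 = 717
F: 17·2 + 38·5 + 38·3 + 35·6 + 33·5 + 4·2 + 38·1 = 759
E: 17·3 + 38·2 + 38·6 + 35·2 + 33·4 + 4·4 + 38·2 = 649
A: 17·6 + 38·6 + 38·1 + 35·5 + 33·3 + 4·1 + 38·3 = 760
D: 17·4 + 38·4 + 38·2 + 35·1 + 33·2 + 4·6 + 38·5 = 611
C has the highest Borda score (767).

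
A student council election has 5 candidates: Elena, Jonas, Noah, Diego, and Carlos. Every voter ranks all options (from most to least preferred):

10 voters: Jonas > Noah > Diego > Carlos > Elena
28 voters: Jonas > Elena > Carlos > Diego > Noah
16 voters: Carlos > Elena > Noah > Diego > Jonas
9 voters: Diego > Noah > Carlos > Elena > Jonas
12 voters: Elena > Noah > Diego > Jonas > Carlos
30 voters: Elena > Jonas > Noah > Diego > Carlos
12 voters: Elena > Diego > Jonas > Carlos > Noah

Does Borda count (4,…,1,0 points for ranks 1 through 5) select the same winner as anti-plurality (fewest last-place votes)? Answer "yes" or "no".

Borda — scores: Elena 357, Jonas 278, Noah 185, Diego 190, Carlos 160. Winner: Elena.
Anti-plurality — last-place votes: Elena 10, Jonas 25, Noah 40, Diego 0, Carlos 42. Winner: Diego.
The two methods disagree.

no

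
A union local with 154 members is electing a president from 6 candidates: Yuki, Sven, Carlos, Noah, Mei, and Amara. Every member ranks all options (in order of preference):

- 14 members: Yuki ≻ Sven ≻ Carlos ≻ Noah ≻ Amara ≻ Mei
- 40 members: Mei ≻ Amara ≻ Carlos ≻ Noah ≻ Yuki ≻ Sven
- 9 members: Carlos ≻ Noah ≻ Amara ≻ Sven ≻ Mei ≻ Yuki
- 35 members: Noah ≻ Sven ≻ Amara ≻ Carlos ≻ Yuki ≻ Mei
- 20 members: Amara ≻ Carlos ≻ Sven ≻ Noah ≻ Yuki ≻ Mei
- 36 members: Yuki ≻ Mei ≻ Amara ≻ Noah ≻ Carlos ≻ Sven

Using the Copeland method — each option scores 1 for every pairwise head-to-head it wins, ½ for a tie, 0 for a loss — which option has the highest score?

Yuki: beats Sven and Mei; loses to Carlos, Noah, and Amara → score 2.
Sven: beats Mei; loses to Yuki, Carlos, Noah, and Amara → score 1.
Carlos: beats Yuki, Sven, Noah, and Mei; loses to Amara → score 4.
Noah: beats Yuki, Sven, and Mei; loses to Carlos and Amara → score 3.
Mei: loses to Yuki, Sven, Carlos, Noah, and Amara → score 0.
Amara: beats Yuki, Sven, Carlos, Noah, and Mei → score 5.
Amara has the best pairwise record.

Amara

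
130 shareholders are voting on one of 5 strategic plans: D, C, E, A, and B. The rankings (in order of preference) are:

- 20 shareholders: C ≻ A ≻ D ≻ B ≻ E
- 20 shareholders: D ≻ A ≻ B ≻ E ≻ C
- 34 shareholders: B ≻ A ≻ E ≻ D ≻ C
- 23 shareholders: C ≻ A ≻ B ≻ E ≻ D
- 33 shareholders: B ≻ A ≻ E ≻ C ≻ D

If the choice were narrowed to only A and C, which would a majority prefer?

A

Voters preferring A to C: 87; preferring C to A: 43.
A wins the head-to-head.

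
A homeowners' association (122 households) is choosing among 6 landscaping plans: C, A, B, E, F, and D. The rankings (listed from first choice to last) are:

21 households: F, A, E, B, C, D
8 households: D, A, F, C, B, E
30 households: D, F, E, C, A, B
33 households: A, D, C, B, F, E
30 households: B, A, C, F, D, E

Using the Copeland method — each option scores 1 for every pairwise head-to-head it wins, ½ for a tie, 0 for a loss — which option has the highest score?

A

C: beats B, E, and F; loses to A and D → score 3.
A: beats C, B, E, F, and D → score 5.
B: beats E and F; loses to C, A, and D → score 2.
E: loses to C, A, B, F, and D → score 0.
F: beats E; loses to C, A, B, and D → score 1.
D: beats C, B, E, and F; loses to A → score 4.
A has the best pairwise record.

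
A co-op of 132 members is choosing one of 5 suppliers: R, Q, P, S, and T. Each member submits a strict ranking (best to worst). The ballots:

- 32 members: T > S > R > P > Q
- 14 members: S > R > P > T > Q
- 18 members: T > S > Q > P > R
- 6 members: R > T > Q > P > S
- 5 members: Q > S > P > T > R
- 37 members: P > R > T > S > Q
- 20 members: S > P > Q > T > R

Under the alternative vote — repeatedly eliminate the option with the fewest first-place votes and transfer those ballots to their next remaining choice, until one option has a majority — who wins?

T

Round 1: R 6, Q 5, P 37, S 34, T 50. Eliminate Q.
Round 2: R 6, P 37, S 39, T 50. Eliminate R.
Round 3: P 37, S 39, T 56. Eliminate P.
Round 4: S 39, T 93. T has a majority.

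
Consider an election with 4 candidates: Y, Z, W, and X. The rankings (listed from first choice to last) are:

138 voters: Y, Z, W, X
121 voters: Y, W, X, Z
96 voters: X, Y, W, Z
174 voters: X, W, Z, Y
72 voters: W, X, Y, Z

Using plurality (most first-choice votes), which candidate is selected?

X

First-place votes: Y 259, Z 0, W 72, X 270.
X has the most first-place votes.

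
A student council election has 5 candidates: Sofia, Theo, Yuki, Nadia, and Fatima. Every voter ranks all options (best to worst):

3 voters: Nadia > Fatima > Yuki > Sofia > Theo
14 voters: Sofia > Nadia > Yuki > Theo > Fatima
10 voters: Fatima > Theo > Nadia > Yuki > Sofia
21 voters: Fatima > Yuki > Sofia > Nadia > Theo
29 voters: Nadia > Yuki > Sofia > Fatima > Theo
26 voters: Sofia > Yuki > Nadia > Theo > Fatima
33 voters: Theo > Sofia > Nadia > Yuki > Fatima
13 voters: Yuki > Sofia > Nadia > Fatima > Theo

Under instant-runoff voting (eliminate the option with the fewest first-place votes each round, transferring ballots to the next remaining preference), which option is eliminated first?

Round 1: Sofia 40, Theo 33, Yuki 13, Nadia 32, Fatima 31. Eliminate Yuki.

Yuki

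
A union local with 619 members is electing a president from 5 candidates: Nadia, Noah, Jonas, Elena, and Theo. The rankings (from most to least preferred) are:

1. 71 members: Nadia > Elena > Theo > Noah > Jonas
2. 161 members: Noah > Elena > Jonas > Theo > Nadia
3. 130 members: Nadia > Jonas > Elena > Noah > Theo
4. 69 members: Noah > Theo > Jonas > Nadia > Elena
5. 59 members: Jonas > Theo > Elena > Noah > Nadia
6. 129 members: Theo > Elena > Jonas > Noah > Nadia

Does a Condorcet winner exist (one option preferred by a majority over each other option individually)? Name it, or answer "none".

Elena

Elena vs Nadia: 349–270 for Elena.
Elena vs Noah: 389–230 for Elena.
Elena vs Jonas: 361–258 for Elena.
Elena vs Theo: 362–257 for Elena.
Elena beats every other option head-to-head.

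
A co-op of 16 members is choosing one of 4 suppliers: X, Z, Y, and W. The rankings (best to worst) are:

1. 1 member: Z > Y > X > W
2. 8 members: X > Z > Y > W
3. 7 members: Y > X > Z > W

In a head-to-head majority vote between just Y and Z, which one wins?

Voters preferring Y to Z: 7; preferring Z to Y: 9.
Z wins the head-to-head.

Z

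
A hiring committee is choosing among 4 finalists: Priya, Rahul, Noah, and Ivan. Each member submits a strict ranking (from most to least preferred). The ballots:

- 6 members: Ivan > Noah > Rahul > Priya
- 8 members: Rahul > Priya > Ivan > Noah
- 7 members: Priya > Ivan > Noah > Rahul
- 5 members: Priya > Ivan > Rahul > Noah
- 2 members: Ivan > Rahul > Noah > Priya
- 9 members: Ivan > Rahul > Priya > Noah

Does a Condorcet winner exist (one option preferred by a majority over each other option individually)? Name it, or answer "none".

Checking pairwise contests:
Rahul beats Priya 25–12.
Ivan beats Rahul 29–8.
Priya beats Noah 29–8.
Priya beats Ivan 20–17.
Every option loses at least one head-to-head, so there is no Condorcet winner.

none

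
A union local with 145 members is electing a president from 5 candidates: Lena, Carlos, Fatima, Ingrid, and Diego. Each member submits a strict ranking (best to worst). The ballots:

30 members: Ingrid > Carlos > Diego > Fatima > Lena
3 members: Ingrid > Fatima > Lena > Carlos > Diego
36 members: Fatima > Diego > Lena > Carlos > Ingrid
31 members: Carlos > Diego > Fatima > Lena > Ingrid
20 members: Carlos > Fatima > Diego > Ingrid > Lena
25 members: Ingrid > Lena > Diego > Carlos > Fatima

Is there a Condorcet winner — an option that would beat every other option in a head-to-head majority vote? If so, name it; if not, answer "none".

Carlos

Carlos vs Lena: 81–64 for Carlos.
Carlos vs Fatima: 106–39 for Carlos.
Carlos vs Ingrid: 87–58 for Carlos.
Carlos vs Diego: 84–61 for Carlos.
Carlos beats every other option head-to-head.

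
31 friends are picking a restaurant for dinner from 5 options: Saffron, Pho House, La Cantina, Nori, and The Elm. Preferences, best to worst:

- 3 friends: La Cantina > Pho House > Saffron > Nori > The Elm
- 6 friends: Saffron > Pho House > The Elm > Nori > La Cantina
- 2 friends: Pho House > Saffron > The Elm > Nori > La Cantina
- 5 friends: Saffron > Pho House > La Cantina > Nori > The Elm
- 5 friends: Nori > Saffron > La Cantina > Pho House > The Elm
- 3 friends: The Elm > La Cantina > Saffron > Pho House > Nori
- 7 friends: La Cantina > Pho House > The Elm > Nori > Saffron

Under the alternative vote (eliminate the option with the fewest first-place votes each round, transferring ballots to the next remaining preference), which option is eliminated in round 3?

Nori

Round 1: Saffron 11, Pho House 2, La Cantina 10, Nori 5, The Elm 3. Eliminate Pho House.
Round 2: Saffron 13, La Cantina 10, Nori 5, The Elm 3. Eliminate The Elm.
Round 3: Saffron 13, La Cantina 13, Nori 5. Eliminate Nori.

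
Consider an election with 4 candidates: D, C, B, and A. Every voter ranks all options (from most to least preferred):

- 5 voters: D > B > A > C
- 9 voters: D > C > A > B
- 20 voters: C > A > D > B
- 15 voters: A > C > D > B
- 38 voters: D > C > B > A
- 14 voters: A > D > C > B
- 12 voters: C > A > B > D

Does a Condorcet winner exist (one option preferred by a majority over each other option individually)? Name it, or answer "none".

none

Checking pairwise contests:
A beats D 61–52.
D beats C 66–47.
D beats B 101–12.
C beats A 79–34.
Every option loses at least one head-to-head, so there is no Condorcet winner.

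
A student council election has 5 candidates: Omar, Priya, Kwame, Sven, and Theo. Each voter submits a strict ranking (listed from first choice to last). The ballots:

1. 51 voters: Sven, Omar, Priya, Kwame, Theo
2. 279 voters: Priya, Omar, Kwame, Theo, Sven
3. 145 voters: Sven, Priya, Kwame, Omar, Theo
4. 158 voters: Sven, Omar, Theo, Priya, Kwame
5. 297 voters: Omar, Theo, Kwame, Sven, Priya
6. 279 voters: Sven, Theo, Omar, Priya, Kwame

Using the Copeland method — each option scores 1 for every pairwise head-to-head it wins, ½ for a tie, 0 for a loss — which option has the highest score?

Omar: beats Priya, Kwame, and Theo; loses to Sven → score 3.
Priya: beats Kwame; loses to Omar, Sven, and Theo → score 1.
Kwame: loses to Omar, Priya, Sven, and Theo → score 0.
Sven: beats Omar, Priya, Kwame, and Theo → score 4.
Theo: beats Priya and Kwame; loses to Omar and Sven → score 2.
Sven has the best pairwise record.

Sven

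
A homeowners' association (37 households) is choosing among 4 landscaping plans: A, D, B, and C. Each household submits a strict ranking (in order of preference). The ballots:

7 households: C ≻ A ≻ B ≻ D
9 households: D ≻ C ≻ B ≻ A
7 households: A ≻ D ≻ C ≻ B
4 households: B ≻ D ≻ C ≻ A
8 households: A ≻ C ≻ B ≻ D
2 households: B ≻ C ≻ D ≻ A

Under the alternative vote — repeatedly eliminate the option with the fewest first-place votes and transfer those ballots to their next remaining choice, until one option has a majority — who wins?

Round 1: A 15, D 9, B 6, C 7. Eliminate B.
Round 2: A 15, D 13, C 9. Eliminate C.
Round 3: A 22, D 15. A has a majority.

A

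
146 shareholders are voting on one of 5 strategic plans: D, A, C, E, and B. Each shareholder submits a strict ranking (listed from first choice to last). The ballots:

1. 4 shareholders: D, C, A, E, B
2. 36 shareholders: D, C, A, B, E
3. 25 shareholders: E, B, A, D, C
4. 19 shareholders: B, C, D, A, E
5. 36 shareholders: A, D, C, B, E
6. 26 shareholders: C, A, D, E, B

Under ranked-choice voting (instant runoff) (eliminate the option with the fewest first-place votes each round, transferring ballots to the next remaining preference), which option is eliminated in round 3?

D

Round 1: D 40, A 36, C 26, E 25, B 19. Eliminate B.
Round 2: D 40, A 36, C 45, E 25. Eliminate E.
Round 3: D 40, A 61, C 45. Eliminate D.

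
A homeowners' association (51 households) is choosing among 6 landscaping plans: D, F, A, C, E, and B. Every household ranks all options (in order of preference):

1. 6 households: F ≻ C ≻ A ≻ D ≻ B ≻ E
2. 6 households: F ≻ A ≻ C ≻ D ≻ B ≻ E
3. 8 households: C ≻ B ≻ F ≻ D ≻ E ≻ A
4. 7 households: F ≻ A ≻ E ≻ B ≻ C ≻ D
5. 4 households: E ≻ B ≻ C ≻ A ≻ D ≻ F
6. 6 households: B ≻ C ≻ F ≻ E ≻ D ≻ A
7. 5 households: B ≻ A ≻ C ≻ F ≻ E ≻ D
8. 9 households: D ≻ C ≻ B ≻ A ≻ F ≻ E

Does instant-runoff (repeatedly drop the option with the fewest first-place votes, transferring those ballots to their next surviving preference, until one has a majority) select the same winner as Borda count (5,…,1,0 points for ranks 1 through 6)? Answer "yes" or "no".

no

Instant-runoff — R1 D 9, F 19, A 0, C 8, E 4, B 11 (A out); R2 D 9, F 19, C 8, E 4, B 11 (E out); R3 D 9, F 19, C 8, B 15 (C out); R4 D 9, F 19, B 23 (D out); R5 F 19, B 32 (B winner). Winner: B.
Borda — scores: D 95, F 156, A 116, C 176, E 66, B 156. Winner: C.
The two methods disagree.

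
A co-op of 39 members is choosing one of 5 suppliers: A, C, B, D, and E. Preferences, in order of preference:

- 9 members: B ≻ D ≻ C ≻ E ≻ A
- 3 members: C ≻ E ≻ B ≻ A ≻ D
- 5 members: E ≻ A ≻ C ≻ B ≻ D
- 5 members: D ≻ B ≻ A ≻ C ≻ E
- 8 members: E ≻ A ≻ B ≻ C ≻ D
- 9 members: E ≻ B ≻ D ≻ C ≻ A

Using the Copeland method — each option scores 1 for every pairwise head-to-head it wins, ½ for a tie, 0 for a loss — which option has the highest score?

A: loses to C, B, D, and E → score 0.
C: beats A; loses to B, D, and E → score 1.
B: beats A, C, and D; loses to E → score 3.
D: beats A and C; loses to B and E → score 2.
E: beats A, C, B, and D → score 4.
E has the best pairwise record.

E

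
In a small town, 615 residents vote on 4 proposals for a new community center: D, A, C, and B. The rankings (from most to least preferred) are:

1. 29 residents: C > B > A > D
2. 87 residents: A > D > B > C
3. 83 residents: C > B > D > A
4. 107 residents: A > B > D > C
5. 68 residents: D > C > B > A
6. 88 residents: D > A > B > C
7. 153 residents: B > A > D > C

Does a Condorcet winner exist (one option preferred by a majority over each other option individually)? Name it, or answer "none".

B

B vs D: 372–243 for B.
B vs A: 333–282 for B.
B vs C: 435–180 for B.
B beats every other option head-to-head.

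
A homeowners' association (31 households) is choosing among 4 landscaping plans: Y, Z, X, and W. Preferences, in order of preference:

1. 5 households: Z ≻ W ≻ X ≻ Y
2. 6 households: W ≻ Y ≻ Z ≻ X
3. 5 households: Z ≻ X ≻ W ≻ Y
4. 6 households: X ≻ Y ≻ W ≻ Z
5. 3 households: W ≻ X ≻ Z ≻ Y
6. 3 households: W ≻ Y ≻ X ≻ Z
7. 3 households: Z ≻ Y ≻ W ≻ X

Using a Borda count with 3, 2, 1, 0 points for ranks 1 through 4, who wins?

W

Y: 5·0 + 6·2 + 5·0 + 6·2 + 3·0 + 3·2 + 3·2 = 36
Z: 5·3 + 6·1 + 5·3 + 6·0 + 3·1 + 3·0 + 3·3 = 48
X: 5·1 + 6·0 + 5·2 + 6·3 + 3·2 + 3·1 + 3·0 = 42
W: 5·2 + 6·3 + 5·1 + 6·1 + 3·3 + 3·3 + 3·1 = 60
W has the highest Borda score (60).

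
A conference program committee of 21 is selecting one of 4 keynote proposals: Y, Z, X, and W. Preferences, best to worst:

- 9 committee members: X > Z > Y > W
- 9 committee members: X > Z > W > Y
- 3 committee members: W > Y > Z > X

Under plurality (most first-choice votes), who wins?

X

First-place votes: Y 0, Z 0, X 18, W 3.
X has the most first-place votes.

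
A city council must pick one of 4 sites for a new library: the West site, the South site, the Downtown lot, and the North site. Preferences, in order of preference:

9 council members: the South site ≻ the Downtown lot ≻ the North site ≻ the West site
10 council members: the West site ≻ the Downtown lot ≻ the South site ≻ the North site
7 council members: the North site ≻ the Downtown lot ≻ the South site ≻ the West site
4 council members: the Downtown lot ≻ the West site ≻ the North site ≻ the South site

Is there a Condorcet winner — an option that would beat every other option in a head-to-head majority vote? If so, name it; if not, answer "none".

the Downtown lot

the Downtown lot vs the West site: 20–10 for the Downtown lot.
the Downtown lot vs the South site: 21–9 for the Downtown lot.
the Downtown lot vs the North site: 23–7 for the Downtown lot.
the Downtown lot beats every other option head-to-head.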